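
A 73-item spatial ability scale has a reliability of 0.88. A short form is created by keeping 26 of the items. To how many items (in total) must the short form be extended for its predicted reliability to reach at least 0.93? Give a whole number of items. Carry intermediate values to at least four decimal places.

133

Short-form reliability: n = 26/73 = 0.3562; r_26 = n·r/(1+(n−1)r) ≈ 0.7232
Then solve for n' with r_old = 0.7232, r_target = 0.93: n' = 0.93(1 − 0.7232)/[0.7232(1 − 0.93)] = 5.0850
Total items = 5.0850 × 26 = 132.21, rounded up to 133.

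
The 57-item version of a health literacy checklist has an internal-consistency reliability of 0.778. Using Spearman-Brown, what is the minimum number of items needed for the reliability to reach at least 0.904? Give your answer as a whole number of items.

154

n = 0.904 × (1 − 0.778) / [ 0.778 × (1 − 0.904) ]
  = 0.200688 / 0.074688 = 2.6870
2.6870 × 57 = 153.16 → 154 items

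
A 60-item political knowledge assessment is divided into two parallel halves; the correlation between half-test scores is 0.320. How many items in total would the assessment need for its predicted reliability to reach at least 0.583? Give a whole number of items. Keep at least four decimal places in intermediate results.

Corrected full-test reliability: r_full = 2 × 0.320 / (1 + 0.320) ≈ 0.4848
Solve Spearman-Brown for n: n = 0.583(1 − 0.4848) / [0.4848(1 − 0.583)] = 1.4858
Items = 1.4858 × 60 ≈ 89.15 → 90

90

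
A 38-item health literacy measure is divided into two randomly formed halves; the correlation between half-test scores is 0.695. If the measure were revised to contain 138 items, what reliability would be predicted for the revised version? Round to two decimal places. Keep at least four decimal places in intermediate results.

First correct the split-half correlation to full-test reliability: r_full = 2 × 0.695 / (1 + 0.695) ≈ 0.8201
Length factor from 38 to 138 items: n = 138/38 = 3.6316
r_new = n·r_full / (1 + (n − 1)·r_full) = 2.9783 / 3.1582 ≈ 0.9430

0.94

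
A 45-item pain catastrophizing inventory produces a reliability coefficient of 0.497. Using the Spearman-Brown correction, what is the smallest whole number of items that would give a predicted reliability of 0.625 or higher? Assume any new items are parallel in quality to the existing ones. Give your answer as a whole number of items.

Rearranging the Spearman-Brown formula for n,
n = r*(1 − r) / [ r (1 − r*) ]
n = [0.625 × 0.503] / [0.497 × 0.375]
n = 0.314375 / 0.186375 ≈ 1.6868
Items needed = n × 45 = 1.6868 × 45 ≈ 75.91 → round up to 76

76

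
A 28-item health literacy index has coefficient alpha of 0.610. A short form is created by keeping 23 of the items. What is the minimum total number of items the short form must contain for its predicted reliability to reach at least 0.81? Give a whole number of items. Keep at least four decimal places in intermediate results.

First, r for the 23-item form: n = 23/28 = 0.8214, so r_23 = 0.8214·0.610/(1 + (0.8214 − 1)·0.610) = 0.5623
Then solve for n' with r_old = 0.5623, r_target = 0.81: n' = 0.81(1 − 0.5623)/[0.5623(1 − 0.81)] = 3.3185
Total items = 3.3185 × 23 = 76.33, rounded up to 77.

77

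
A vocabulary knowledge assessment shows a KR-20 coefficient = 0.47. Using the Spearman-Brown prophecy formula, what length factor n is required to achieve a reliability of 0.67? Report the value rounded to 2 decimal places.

2.29

Spearman-Brown solved for the length factor n:
n = r_target (1 − r_old) / [ r_old (1 − r_target) ]
n = 0.67 × (1 − 0.47) / [ 0.47 × (1 − 0.67) ]
n = 0.3551 / 0.1551 ≈ 2.2895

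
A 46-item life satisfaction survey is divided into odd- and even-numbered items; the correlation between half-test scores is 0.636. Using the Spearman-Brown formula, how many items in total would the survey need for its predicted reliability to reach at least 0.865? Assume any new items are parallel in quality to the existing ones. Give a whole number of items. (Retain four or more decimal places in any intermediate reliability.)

85

Corrected full-test reliability: r_full = 2 × 0.636 / (1 + 0.636) ≈ 0.7775
n = r_tgt(1 − r_full) / [r_full(1 − r_tgt)] = 0.865 × 0.2225 / (0.7775 × 0.135) ≈ 1.8336
Required items = 1.8336 × 46 = 84.35, so 85 items.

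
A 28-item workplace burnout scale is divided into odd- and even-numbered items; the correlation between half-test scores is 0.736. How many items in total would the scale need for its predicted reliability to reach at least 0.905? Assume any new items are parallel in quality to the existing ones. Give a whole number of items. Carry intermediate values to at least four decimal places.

48

Corrected full-test reliability: r_full = 2 × 0.736 / (1 + 0.736) ≈ 0.8479
n = r_tgt(1 − r_full) / [r_full(1 − r_tgt)] = 0.905 × 0.1521 / (0.8479 × 0.095) ≈ 1.7089
Items = 1.7089 × 28 ≈ 47.85 → 48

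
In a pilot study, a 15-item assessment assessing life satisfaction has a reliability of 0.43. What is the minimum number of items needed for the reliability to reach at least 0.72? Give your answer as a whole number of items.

n = 0.72(1 − 0.43) / [0.43(1 − 0.72)]
n = 0.4104 / 0.1204 ≈ 3.4086
Items needed = n × 15 = 3.4086 × 15 ≈ 51.13 → round up to 52

52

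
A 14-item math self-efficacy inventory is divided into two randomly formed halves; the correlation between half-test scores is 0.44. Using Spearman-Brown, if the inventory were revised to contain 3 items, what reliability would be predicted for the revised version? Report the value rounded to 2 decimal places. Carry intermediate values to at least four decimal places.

Spearman-Brown correction (n = 2): r_full = 2·0.44/(1 + 0.44) = 0.6111
Then adjust to 3 items: n = 3/14 = 0.2143
r_new = n·r_full / (1 + (n − 1)·r_full) = 0.1310 / 0.5199 ≈ 0.2520

0.25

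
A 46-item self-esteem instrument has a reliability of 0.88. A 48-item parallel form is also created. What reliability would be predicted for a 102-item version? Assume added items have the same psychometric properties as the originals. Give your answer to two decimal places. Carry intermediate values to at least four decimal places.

Only the ratio of lengths matters: n = 102/46 = 2.2174
r_{102} = n·r / (1 + (n − 1)·r) = 1.9513 / 2.0713 ≈ 0.9421

0.94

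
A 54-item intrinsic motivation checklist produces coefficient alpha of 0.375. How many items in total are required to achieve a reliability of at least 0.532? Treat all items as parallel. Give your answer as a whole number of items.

103

Invert Spearman-Brown to solve for n:
n = r_target (1 − r_old) / [ r_old (1 − r_target) ]
n = [0.532 × 0.625] / [0.375 × 0.468]
n = 0.332500 / 0.175500 ≈ 1.8946
So the test needs 1.8946 × 54 ≈ 102.31 items; rounding up, 103.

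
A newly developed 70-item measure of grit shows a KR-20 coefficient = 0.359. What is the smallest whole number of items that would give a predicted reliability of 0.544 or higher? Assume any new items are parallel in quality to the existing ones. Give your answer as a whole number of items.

Invert Spearman-Brown to solve for n:
n = r*(1 − r) / [ r (1 − r*) ]
n = [0.544 × 0.641] / [0.359 × 0.456]
n = 0.348704 / 0.163704 ≈ 2.1301
2.1301 × 70 = 149.11 → 150 items

150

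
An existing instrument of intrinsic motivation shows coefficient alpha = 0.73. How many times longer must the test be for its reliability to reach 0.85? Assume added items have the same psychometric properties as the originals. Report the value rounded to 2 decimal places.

2.10

n = 0.85 × (1 − 0.73) / [ 0.73 × (1 − 0.85) ]
  = 0.2295 / 0.1095 = 2.0959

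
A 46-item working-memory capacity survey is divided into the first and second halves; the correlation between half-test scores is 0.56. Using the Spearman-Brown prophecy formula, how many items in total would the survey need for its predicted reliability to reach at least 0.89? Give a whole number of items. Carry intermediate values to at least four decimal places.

Corrected full-test reliability: r_full = 2 × 0.56 / (1 + 0.56) ≈ 0.7179
n = r_tgt(1 − r_full) / [r_full(1 − r_tgt)] = 0.89 × 0.2821 / (0.7179 × 0.11) ≈ 3.1793
Required items = 3.1793 × 46 = 146.25, so 147 items.

147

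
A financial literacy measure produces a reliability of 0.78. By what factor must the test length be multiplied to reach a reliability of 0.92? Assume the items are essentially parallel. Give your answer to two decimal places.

3.24

Spearman-Brown solved for the length factor n:
n = r*(1 − r) / [ r (1 − r*) ]
n = 0.92(1 − 0.78) / [0.78(1 − 0.92)]
  = 0.2024 / 0.0624 = 3.2436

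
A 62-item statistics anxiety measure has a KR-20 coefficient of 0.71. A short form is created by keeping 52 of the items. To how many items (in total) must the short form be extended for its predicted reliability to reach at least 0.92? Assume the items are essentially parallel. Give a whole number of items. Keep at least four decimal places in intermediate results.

First, r for the 52-item form: n = 52/62 = 0.8387, so r_52 = 0.8387·0.71/(1 + (0.8387 − 1)·0.71) = 0.6725
Then solve for n' with r_old = 0.6725, r_target = 0.92: n' = 0.92(1 − 0.6725)/[0.6725(1 − 0.92)] = 5.6004
Total items = 5.6004 × 52 = 291.22, rounded up to 292.

292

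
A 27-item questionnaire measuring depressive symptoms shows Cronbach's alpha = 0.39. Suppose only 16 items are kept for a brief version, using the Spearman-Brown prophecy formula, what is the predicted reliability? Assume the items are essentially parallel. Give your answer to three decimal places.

The new length is 16/27 = 0.5926 times the old.
r_new = 0.5926·0.39 / [1 + (0.5926 − 1)·0.39]
     = 0.2311 / 0.8411 = 0.2748

0.275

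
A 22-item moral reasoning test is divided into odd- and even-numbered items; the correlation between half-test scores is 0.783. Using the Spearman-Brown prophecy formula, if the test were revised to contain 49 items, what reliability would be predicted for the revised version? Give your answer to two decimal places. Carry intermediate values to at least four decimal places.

0.94

Full-test reliability from the split-half r: r_full = 2(0.783)/(1 + 0.783) = 0.8783
Then adjust to 49 items: n = 49/22 = 2.2273
r_new = n·r_full / (1 + (n − 1)·r_full) = 1.9562 / 2.0779 ≈ 0.9414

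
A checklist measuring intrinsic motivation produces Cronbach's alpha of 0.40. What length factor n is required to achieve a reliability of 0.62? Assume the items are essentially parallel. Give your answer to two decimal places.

2.45

n = 0.62(1 − 0.40) / [0.40(1 − 0.62)]
  = 0.3720 / 0.1520 = 2.4474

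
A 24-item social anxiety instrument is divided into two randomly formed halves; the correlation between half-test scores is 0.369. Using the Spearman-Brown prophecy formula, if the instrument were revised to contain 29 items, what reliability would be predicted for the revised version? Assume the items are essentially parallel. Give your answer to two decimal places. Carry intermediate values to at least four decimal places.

Full-test reliability from the split-half r: r_full = 2(0.369)/(1 + 0.369) = 0.5391
Length factor from 24 to 29 items: n = 29/24 = 1.2083
r_new = n·r_full / (1 + (n − 1)·r_full) = 0.6514 / 1.1123 ≈ 0.5856

0.59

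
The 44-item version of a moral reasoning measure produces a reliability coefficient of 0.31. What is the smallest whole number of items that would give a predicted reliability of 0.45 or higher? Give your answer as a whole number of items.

n = 0.45(1 − 0.31) / [0.31(1 − 0.45)]
  = 0.3105 / 0.1705 = 1.8211
So the test needs 1.8211 × 44 ≈ 80.13 items; rounding up, 81.

81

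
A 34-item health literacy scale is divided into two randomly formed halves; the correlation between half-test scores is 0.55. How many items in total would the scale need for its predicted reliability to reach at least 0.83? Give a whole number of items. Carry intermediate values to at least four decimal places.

68

r_full = 2(0.55)/(1 + 0.55) = 0.7097
Solve Spearman-Brown for n: n = 0.83(1 − 0.7097) / [0.7097(1 − 0.83)] = 1.9971
Items = 1.9971 × 34 ≈ 67.90 → 68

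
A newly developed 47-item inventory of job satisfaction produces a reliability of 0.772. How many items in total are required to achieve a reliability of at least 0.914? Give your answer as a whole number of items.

Rearranging the Spearman-Brown formula for n,
n = r_target (1 − r_old) / [ r_old (1 − r_target) ]
n = 0.914(1 − 0.772) / [0.772(1 − 0.914)]
n = 0.208392 / 0.066392 ≈ 3.1388
So the test needs 3.1388 × 47 ≈ 147.52 items; rounding up, 148.

148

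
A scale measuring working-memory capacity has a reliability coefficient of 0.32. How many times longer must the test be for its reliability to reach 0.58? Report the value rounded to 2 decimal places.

Invert Spearman-Brown to solve for n:
n = r_target (1 − r_old) / [ r_old (1 − r_target) ]
n = 0.58 × (1 − 0.32) / [ 0.32 × (1 − 0.58) ]
n = 0.3944 / 0.1344 ≈ 2.9345

2.93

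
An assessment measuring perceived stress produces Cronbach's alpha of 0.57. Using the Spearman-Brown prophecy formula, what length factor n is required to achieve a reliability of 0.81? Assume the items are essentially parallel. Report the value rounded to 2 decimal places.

3.22

n = 0.81(1 − 0.57) / [0.57(1 − 0.81)]
n = 0.3483 / 0.1083 ≈ 3.2161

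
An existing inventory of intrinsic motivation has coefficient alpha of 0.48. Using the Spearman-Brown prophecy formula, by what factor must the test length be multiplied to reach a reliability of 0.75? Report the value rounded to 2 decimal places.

3.25

Rearranging the Spearman-Brown formula for n,
n = r*(1 − r) / [ r (1 − r*) ]
n = [0.75 × 0.52] / [0.48 × 0.25]
  = 0.3900 / 0.1200 = 3.2500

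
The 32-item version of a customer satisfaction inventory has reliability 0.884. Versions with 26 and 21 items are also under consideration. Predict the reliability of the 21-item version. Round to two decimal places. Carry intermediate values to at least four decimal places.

0.83

The 26-item form is not needed; work directly from the 32-item form with n = 21/32 = 0.6562.
r_{21} = n·r / (1 + (n − 1)·r) = 0.5801 / 0.6961 ≈ 0.8334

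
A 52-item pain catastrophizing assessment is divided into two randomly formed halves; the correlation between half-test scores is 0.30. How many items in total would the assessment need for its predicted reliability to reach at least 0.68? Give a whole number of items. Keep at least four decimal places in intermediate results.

Corrected full-test reliability: r_full = 2 × 0.30 / (1 + 0.30) ≈ 0.4615
n = r_tgt(1 − r_full) / [r_full(1 − r_tgt)] = 0.68 × 0.5385 / (0.4615 × 0.32) ≈ 2.4796
Items = 2.4796 × 52 ≈ 128.94 → 129

129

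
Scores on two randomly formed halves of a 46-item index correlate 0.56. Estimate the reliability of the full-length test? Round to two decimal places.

0.72

The full test is twice the length of either half (n = 2).
r_full = 2r_hh / (1 + r_hh) = 2 × 0.56 / (1 + 0.56)
       = 1.1200 / 1.5600 = 0.7179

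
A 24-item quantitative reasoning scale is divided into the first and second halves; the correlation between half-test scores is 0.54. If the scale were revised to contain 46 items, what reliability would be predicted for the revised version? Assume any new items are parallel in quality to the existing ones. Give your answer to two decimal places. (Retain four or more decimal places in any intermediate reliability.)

0.82

Full-test reliability from the split-half r: r_full = 2(0.54)/(1 + 0.54) = 0.7013
Then adjust to 46 items: n = 46/24 = 1.9167
r_new = n·r_full / (1 + (n − 1)·r_full) = 1.3442 / 1.6429 ≈ 0.8182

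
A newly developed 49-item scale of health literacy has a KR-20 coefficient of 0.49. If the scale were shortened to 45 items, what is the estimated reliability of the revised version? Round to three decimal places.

The new length is 45/49 = 0.9184 times the old.
r_new = (0.9184 × 0.49) / (1 + (0.9184 − 1) × 0.49)
r_new = 0.4500 / 0.9600 ≈ 0.4688

0.469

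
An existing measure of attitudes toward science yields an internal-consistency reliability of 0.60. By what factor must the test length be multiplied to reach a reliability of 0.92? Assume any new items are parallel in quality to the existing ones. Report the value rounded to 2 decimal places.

7.67

n = [0.92 × 0.40] / [0.60 × 0.08]
  = 0.3680 / 0.0480 = 7.6667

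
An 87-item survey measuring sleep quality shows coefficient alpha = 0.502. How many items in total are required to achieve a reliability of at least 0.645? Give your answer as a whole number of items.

Rearranging the Spearman-Brown formula for n,
n = r_target (1 − r_old) / [ r_old (1 − r_target) ]
n = 0.645 × (1 − 0.502) / [ 0.502 × (1 − 0.645) ]
  = 0.321210 / 0.178210 = 1.8024
So the test needs 1.8024 × 87 ≈ 156.81 items; rounding up, 157.

157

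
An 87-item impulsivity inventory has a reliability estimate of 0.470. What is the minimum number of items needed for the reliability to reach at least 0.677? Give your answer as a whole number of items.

n = 0.677 × (1 − 0.470) / [ 0.470 × (1 − 0.677) ]
n = 0.358810 / 0.151810 ≈ 2.3635
2.3635 × 87 = 205.62 → 206 items

206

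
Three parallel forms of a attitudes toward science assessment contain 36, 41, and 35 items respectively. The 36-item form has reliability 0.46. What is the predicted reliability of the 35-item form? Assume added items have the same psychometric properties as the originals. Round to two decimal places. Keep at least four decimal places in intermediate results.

Only the ratio of lengths matters: n = 35/36 = 0.9722
r_{35} = n·r / (1 + (n − 1)·r) = 0.4472 / 0.9872 ≈ 0.4530

0.45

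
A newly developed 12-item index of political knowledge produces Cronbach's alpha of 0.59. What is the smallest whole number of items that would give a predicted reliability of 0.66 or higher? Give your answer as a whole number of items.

n = 0.66(1 − 0.59) / [0.59(1 − 0.66)]
n = 0.2706 / 0.2006 ≈ 1.3490
Items needed = n × 12 = 1.3490 × 12 ≈ 16.19 → round up to 17

17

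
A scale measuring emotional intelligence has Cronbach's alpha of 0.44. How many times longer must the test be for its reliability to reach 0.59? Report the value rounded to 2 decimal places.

n = 0.59(1 − 0.44) / [0.44(1 − 0.59)]
  = 0.3304 / 0.1804 = 1.8315

1.83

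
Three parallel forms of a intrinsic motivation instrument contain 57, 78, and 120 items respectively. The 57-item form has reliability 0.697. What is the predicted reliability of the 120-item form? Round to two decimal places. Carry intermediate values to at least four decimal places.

0.83

The 78-item form is not needed; work directly from the 57-item form with n = 120/57 = 2.1053.
r_{120} = n·r / (1 + (n − 1)·r) = 1.4674 / 1.7704 ≈ 0.8289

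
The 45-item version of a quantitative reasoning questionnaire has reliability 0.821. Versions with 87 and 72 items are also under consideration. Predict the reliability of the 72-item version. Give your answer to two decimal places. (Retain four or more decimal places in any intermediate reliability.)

0.88

Only the ratio of lengths matters: n = 72/45 = 1.6000
r_{72} = n·r / (1 + (n − 1)·r) = 1.3136 / 1.4926 ≈ 0.8801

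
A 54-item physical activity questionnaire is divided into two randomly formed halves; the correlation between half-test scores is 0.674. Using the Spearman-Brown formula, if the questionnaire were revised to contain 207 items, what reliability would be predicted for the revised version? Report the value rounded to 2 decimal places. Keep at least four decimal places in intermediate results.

0.94

Full-test reliability from the split-half r: r_full = 2(0.674)/(1 + 0.674) = 0.8053
Then adjust to 207 items: n = 207/54 = 3.8333
r_new = n·r_full / (1 + (n − 1)·r_full) = 3.0870 / 3.2817 ≈ 0.9407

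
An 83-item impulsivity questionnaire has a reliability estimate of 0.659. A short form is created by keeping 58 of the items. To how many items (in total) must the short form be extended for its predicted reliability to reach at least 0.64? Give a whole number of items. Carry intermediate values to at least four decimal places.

77

First, r for the 58-item form: n = 58/83 = 0.6988, so r_58 = 0.6988·0.659/(1 + (0.6988 − 1)·0.659) = 0.5746
Then solve for n' with r_old = 0.5746, r_target = 0.64: n' = 0.64(1 − 0.5746)/[0.5746(1 − 0.64)] = 1.3162
Items = 1.3162 × 58 ≈ 76.34 → 77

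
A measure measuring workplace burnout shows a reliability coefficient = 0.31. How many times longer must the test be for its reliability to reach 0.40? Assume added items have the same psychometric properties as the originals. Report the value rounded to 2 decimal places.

1.48

Invert Spearman-Brown to solve for n:
n = r*(1 − r) / [ r (1 − r*) ]
n = 0.40 × (1 − 0.31) / [ 0.31 × (1 − 0.40) ]
  = 0.2760 / 0.1860 = 1.4839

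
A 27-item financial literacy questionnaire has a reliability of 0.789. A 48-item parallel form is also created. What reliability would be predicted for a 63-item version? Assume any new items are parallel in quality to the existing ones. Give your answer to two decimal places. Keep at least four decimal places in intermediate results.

0.90

The 48-item form is not needed; work directly from the 27-item form with n = 63/27 = 2.3333.
r_{63} = n·r / (1 + (n − 1)·r) = 1.8410 / 2.0520 ≈ 0.8972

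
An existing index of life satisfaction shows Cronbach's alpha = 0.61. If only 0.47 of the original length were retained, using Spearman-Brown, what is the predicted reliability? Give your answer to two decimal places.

By Spearman-Brown, r_new = n r / (1 + (n − 1) r).
r_new = (0.47 × 0.61) / (1 + (0.47 − 1) × 0.61)
r_new = 0.2867 / 0.6767 ≈ 0.4237

0.42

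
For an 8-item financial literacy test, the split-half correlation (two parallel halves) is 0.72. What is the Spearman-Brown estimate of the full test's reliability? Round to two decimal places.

0.84

Apply the Spearman-Brown correction with n = 2:
r_full = 2r_hh / (1 + r_hh) = 2 × 0.72 / (1 + 0.72)
       = 1.4400 / 1.7200 = 0.8372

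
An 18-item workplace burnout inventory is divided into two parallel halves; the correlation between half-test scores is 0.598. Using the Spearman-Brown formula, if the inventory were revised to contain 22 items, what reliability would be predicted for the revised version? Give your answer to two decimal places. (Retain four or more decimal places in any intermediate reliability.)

0.78

Spearman-Brown correction (n = 2): r_full = 2·0.598/(1 + 0.598) = 0.7484
Then adjust to 22 items: n = 22/18 = 1.2222
r_new = n·r_full / (1 + (n − 1)·r_full) = 0.9147 / 1.1663 ≈ 0.7843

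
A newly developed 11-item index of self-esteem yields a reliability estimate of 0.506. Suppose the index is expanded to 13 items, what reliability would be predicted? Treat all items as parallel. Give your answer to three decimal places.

The new length is 13/11 = 1.1818 times the old.
r_new = (1.1818 × 0.506) / (1 + (1.1818 − 1) × 0.506)
r_new = 0.5980 / 1.0920 ≈ 0.5476

0.548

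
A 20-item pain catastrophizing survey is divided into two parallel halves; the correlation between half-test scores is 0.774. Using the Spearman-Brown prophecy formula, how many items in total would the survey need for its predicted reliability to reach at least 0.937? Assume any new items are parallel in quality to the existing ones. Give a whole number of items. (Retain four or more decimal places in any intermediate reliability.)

44

Corrected full-test reliability: r_full = 2 × 0.774 / (1 + 0.774) ≈ 0.8726
n = r_tgt(1 − r_full) / [r_full(1 − r_tgt)] = 0.937 × 0.1274 / (0.8726 × 0.063) ≈ 2.1715
Required items = 2.1715 × 20 = 43.43, so 44 items.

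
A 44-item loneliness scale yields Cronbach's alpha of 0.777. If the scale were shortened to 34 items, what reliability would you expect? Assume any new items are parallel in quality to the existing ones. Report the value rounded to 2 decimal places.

Length ratio n = 34/44 = 0.7727
Apply the Spearman-Brown prophecy formula, r' = nr / [1 + (n − 1)r]:
r_new = (0.7727 × 0.777) / (1 + (0.7727 − 1) × 0.777)
r_new = 0.6004 / 0.8234 ≈ 0.7292

0.73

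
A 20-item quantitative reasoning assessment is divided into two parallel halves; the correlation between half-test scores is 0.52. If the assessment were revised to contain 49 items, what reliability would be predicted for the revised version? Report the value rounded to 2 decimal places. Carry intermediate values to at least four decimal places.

Spearman-Brown correction (n = 2): r_full = 2·0.52/(1 + 0.52) = 0.6842
Length factor from 20 to 49 items: n = 49/20 = 2.4500
r_new = n·r_full / (1 + (n − 1)·r_full) = 1.6763 / 1.9921 ≈ 0.8415

0.84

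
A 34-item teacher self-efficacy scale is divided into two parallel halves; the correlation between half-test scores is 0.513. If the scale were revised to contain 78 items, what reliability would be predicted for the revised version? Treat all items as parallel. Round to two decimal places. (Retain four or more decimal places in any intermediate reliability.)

0.83

First correct the split-half correlation to full-test reliability: r_full = 2 × 0.513 / (1 + 0.513) ≈ 0.6781
Then adjust to 78 items: n = 78/34 = 2.2941
r_new = n·r_full / (1 + (n − 1)·r_full) = 1.5556 / 1.8775 ≈ 0.8285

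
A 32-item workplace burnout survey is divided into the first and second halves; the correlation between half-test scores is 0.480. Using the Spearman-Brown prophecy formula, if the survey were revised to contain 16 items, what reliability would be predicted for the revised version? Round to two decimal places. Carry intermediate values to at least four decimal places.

Full-test reliability from the split-half r: r_full = 2(0.480)/(1 + 0.480) = 0.6486
Then adjust to 16 items: n = 16/32 = 0.5000
r_new = n·r_full / (1 + (n − 1)·r_full) = 0.3243 / 0.6757 ≈ 0.4799

0.48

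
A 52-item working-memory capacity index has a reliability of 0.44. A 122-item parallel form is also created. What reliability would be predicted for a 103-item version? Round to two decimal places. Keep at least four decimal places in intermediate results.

Only the ratio of lengths matters: n = 103/52 = 1.9808
r_{103} = n·r / (1 + (n − 1)·r) = 0.8716 / 1.4316 ≈ 0.6088

0.61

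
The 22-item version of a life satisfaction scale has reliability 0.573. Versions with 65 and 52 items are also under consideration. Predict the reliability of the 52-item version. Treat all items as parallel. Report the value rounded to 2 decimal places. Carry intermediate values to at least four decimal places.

The 65-item form is not needed; work directly from the 22-item form with n = 52/22 = 2.3636.
r_{52} = n·r / (1 + (n − 1)·r) = 1.3543 / 1.7813 ≈ 0.7603

0.76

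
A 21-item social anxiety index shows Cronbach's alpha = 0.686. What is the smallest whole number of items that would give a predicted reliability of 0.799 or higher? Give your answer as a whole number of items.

39

n = 0.799 × (1 − 0.686) / [ 0.686 × (1 − 0.799) ]
  = 0.250886 / 0.137886 = 1.8195
1.8195 × 21 = 38.21 → 39 items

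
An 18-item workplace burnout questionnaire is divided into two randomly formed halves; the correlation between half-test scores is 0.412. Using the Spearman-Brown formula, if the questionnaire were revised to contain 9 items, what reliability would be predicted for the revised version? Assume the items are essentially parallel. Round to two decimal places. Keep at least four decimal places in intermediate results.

0.41

Spearman-Brown correction (n = 2): r_full = 2·0.412/(1 + 0.412) = 0.5836
Then adjust to 9 items: n = 9/18 = 0.5000
r_new = n·r_full / (1 + (n − 1)·r_full) = 0.2918 / 0.7082 ≈ 0.4120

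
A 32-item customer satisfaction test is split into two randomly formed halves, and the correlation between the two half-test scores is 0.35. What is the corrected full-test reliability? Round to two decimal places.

Apply the Spearman-Brown correction with n = 2:
r_full = 2(0.35) / (1 + 0.35)
r_full = 0.7000 / 1.3500 ≈ 0.5185

0.52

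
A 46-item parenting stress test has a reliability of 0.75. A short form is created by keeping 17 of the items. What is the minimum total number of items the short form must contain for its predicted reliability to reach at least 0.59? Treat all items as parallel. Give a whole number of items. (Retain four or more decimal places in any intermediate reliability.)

Short-form reliability: n = 17/46 = 0.3696; r_17 = n·r/(1+(n−1)r) ≈ 0.5258
Then solve for n' with r_old = 0.5258, r_target = 0.59: n' = 0.59(1 − 0.5258)/[0.5258(1 − 0.59)] = 1.2978
Total items = 1.2978 × 17 = 22.06, rounded up to 23.

23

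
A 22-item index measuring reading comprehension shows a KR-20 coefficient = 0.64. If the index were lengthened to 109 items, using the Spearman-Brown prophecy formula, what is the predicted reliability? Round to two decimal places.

0.90

The new length is 109/22 = 4.9545 times the old.
r_new = (4.9545 × 0.64) / (1 + (4.9545 − 1) × 0.64)
     = 3.1709 / 3.5309 = 0.8980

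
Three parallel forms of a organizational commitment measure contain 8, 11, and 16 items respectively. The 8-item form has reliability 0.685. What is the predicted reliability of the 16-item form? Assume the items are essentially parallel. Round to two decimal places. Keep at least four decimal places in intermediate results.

0.81

Only the ratio of lengths matters: n = 16/8 = 2.0000
r_{16} = n·r / (1 + (n − 1)·r) = 1.3700 / 1.6850 ≈ 0.8131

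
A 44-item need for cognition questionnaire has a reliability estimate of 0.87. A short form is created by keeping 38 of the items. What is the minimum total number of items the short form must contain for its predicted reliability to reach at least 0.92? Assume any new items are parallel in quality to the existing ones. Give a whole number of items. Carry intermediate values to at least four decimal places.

Short-form reliability: n = 38/44 = 0.8636; r_38 = n·r/(1+(n−1)r) ≈ 0.8525
Length factor from the short form to reach 0.92: n' = 0.92(1 − 0.8525) / [0.8525(1 − 0.92)] ≈ 1.9897
Total items = 1.9897 × 38 = 75.61, rounded up to 76.

76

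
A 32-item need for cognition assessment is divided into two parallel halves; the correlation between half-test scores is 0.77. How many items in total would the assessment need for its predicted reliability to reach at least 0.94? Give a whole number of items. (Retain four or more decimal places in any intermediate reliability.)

r_full = 2(0.77)/(1 + 0.77) = 0.8701
n = r_tgt(1 − r_full) / [r_full(1 − r_tgt)] = 0.94 × 0.1299 / (0.8701 × 0.06) ≈ 2.3389
Items = 2.3389 × 32 ≈ 74.84 → 75

75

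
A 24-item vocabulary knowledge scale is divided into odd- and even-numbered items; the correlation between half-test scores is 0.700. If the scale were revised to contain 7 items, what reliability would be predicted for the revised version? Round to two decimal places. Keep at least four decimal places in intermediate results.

0.58

Full-test reliability from the split-half r: r_full = 2(0.700)/(1 + 0.700) = 0.8235
Then adjust to 7 items: n = 7/24 = 0.2917
r_new = n·r_full / (1 + (n − 1)·r_full) = 0.2402 / 0.4167 ≈ 0.5764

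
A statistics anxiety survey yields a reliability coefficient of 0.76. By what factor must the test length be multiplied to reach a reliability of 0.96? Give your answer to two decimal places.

Invert Spearman-Brown to solve for n:
n = r_target (1 − r_old) / [ r_old (1 − r_target) ]
n = 0.96(1 − 0.76) / [0.76(1 − 0.96)]
n = 0.2304 / 0.0304 ≈ 7.5789

7.58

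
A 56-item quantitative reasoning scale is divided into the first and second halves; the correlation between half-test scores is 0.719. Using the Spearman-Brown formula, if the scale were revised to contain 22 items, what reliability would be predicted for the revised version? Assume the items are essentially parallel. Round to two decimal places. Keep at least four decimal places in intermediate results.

Spearman-Brown correction (n = 2): r_full = 2·0.719/(1 + 0.719) = 0.8365
Then adjust to 22 items: n = 22/56 = 0.3929
r_new = n·r_full / (1 + (n − 1)·r_full) = 0.3287 / 0.4922 ≈ 0.6678

0.67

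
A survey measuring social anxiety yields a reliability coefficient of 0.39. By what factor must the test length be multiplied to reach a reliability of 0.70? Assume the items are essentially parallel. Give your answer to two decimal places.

Invert Spearman-Brown to solve for n:
n = r_target (1 − r_old) / [ r_old (1 − r_target) ]
n = 0.70 × (1 − 0.39) / [ 0.39 × (1 − 0.70) ]
  = 0.4270 / 0.1170 = 3.6496

3.65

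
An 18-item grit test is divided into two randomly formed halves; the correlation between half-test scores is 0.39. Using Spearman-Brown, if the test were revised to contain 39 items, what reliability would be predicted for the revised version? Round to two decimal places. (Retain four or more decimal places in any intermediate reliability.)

Full-test reliability from the split-half r: r_full = 2(0.39)/(1 + 0.39) = 0.5612
Length factor from 18 to 39 items: n = 39/18 = 2.1667
r_new = n·r_full / (1 + (n − 1)·r_full) = 1.2160 / 1.6548 ≈ 0.7348

0.73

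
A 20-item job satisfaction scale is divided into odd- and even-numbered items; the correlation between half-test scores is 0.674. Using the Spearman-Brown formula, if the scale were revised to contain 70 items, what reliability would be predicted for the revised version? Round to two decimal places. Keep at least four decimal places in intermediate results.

Full-test reliability from the split-half r: r_full = 2(0.674)/(1 + 0.674) = 0.8053
Length factor from 20 to 70 items: n = 70/20 = 3.5000
r_new = n·r_full / (1 + (n − 1)·r_full) = 2.8186 / 3.0133 ≈ 0.9354

0.94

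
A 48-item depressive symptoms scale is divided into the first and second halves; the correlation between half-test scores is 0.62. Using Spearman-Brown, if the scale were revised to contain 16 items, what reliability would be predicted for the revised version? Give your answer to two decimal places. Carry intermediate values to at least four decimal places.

Spearman-Brown correction (n = 2): r_full = 2·0.62/(1 + 0.62) = 0.7654
Length factor from 48 to 16 items: n = 16/48 = 0.3333
r_new = n·r_full / (1 + (n − 1)·r_full) = 0.2551 / 0.4897 ≈ 0.5209

0.52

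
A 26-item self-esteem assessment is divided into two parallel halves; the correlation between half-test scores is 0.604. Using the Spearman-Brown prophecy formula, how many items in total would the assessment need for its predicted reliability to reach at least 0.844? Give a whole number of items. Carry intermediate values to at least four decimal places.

r_full = 2(0.604)/(1 + 0.604) = 0.7531
Solve Spearman-Brown for n: n = 0.844(1 − 0.7531) / [0.7531(1 − 0.844)] = 1.7737
Items = 1.7737 × 26 ≈ 46.12 → 47

47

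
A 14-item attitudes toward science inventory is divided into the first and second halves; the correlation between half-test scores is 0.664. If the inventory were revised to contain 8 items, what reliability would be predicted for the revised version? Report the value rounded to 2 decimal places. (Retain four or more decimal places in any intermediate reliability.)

0.69

Full-test reliability from the split-half r: r_full = 2(0.664)/(1 + 0.664) = 0.7981
Length factor from 14 to 8 items: n = 8/14 = 0.5714
r_new = n·r_full / (1 + (n − 1)·r_full) = 0.4560 / 0.6579 ≈ 0.6931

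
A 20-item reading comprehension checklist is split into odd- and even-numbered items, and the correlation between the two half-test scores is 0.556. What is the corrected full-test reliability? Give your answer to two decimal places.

r_full = 2(0.556) / (1 + 0.556)
       = 1.1120 / 1.5560 = 0.7147

0.71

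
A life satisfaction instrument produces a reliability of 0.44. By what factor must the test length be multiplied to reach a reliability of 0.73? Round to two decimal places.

Invert Spearman-Brown to solve for n:
n = r*(1 − r) / [ r (1 − r*) ]
n = 0.73(1 − 0.44) / [0.44(1 − 0.73)]
  = 0.4088 / 0.1188 = 3.4411

3.44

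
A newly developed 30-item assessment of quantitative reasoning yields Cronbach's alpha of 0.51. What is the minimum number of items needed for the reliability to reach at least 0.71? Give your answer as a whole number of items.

n = 0.71(1 − 0.51) / [0.51(1 − 0.71)]
n = 0.3479 / 0.1479 ≈ 2.3523
2.3523 × 30 = 70.57 → 71 items

71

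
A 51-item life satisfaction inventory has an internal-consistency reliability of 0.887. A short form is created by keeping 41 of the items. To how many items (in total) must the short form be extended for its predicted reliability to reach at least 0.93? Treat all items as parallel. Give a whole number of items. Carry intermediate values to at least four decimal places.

Short-form reliability: n = 41/51 = 0.8039; r_41 = n·r/(1+(n−1)r) ≈ 0.8632
Length factor from the short form to reach 0.93: n' = 0.93(1 − 0.8632) / [0.8632(1 − 0.93)] ≈ 2.1055
Total items = 2.1055 × 41 = 86.33, rounded up to 87.

87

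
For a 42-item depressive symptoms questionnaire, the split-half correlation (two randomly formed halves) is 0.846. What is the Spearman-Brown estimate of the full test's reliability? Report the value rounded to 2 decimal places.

Each half is half the length of the full test, so the full test is n = 2 times a half.
r_full = 2(0.846) / (1 + 0.846)
       = 1.6920 / 1.8460 = 0.9166

0.92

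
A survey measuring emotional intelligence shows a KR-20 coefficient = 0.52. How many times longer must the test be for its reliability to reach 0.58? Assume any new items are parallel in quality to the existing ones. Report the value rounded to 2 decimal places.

1.27

n = [0.58 × 0.48] / [0.52 × 0.42]
n = 0.2784 / 0.2184 ≈ 1.2747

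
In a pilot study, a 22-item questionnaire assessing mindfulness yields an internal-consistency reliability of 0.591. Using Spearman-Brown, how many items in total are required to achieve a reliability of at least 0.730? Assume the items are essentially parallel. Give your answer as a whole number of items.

42

n = [0.730 × 0.409] / [0.591 × 0.270]
n = 0.298570 / 0.159570 ≈ 1.8711
So the test needs 1.8711 × 22 ≈ 41.16 items; rounding up, 42.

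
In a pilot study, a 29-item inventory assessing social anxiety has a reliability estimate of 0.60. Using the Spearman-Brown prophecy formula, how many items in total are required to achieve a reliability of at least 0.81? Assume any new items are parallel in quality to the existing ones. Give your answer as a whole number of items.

Invert Spearman-Brown to solve for n:
n = r*(1 − r) / [ r (1 − r*) ]
n = 0.81 × (1 − 0.60) / [ 0.60 × (1 − 0.81) ]
n = 0.3240 / 0.1140 ≈ 2.8421
So the test needs 2.8421 × 29 ≈ 82.42 items; rounding up, 83.

83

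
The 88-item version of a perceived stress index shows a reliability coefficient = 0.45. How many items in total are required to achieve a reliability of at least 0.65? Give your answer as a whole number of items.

200

Invert Spearman-Brown to solve for n:
n = r*(1 − r) / [ r (1 − r*) ]
n = 0.65 × (1 − 0.45) / [ 0.45 × (1 − 0.65) ]
  = 0.3575 / 0.1575 = 2.2698
Items needed = n × 88 = 2.2698 × 88 ≈ 199.74 → round up to 200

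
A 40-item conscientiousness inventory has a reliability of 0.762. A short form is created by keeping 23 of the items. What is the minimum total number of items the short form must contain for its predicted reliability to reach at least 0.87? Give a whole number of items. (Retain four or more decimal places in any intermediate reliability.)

84

First, r for the 23-item form: n = 23/40 = 0.5750, so r_23 = 0.5750·0.762/(1 + (0.5750 − 1)·0.762) = 0.6480
Length factor from the short form to reach 0.87: n' = 0.87(1 − 0.6480) / [0.6480(1 − 0.87)] ≈ 3.6353
Items = 3.6353 × 23 ≈ 83.61 → 84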